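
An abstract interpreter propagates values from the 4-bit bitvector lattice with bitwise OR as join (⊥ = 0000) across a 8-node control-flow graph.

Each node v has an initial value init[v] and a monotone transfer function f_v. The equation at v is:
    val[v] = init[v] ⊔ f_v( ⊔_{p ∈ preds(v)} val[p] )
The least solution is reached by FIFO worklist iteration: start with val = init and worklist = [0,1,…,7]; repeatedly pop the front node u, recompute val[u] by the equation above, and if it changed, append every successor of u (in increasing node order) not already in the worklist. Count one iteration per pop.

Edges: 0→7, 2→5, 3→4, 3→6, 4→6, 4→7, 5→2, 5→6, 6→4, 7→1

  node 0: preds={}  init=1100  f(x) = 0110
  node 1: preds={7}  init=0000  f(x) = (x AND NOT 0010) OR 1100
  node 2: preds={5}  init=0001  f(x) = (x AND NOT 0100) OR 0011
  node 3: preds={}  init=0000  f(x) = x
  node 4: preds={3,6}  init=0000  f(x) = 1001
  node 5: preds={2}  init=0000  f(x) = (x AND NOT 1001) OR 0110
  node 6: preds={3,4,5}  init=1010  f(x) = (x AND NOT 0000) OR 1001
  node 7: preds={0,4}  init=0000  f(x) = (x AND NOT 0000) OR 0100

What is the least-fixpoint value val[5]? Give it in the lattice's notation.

Worklist (11 pops):
  #1 pop 0: in=0000 → 1110 (was 1100); enqueue []
  #2 pop 1: in=0000 → 1100 (was 0000); enqueue []
  #3 pop 2: in=0000 → 0011 (was 0001); enqueue []
  #4 pop 3: in=0000 → 0000 (no change)
  #5 pop 4: in=1010 → 1001 (was 0000); enqueue []
  #6 pop 5: in=0011 → 0110 (was 0000); enqueue [2]
  #7 pop 6: in=1111 → 1111 (was 1010); enqueue [4]
  #8 pop 7: in=1111 → 1111 (was 0000); enqueue [1]
  #9 pop 2: in=0110 → 0011 (no change)
  #10 pop 4: in=1111 → 1001 (no change)
  #11 pop 1: in=1111 → 1101 (was 1100); enqueue []

Fixpoint:
  val[0] = 1110
  val[1] = 1101
  val[2] = 0011
  val[3] = 0000
  val[4] = 1001
  val[5] = 0110
  val[6] = 1111
  val[7] = 1111

0110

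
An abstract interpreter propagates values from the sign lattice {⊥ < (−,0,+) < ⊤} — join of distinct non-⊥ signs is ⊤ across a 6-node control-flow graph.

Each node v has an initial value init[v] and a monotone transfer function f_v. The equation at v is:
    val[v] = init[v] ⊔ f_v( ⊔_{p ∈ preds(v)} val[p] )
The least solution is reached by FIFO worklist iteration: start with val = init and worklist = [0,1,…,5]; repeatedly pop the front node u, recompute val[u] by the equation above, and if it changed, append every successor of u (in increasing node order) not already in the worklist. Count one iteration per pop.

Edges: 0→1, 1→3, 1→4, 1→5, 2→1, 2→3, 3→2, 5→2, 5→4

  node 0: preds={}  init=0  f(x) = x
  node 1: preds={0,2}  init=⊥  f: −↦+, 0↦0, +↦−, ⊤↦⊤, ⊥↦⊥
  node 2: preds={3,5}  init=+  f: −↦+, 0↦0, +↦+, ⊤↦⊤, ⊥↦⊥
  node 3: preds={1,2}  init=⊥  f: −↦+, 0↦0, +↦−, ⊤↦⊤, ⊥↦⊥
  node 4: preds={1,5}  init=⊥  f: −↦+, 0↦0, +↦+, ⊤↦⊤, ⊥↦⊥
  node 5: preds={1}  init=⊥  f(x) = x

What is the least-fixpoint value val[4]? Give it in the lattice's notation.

⊤

Iteration log — 10 steps:
  step 1. node 0  ⊔preds=⊥  new=0  stable
  step 2. node 1  ⊔preds=⊤  new=⊤  old=⊥  +wl: 
  step 3. node 2  ⊔preds=⊥  new=+  stable
  step 4. node 3  ⊔preds=⊤  new=⊤  old=⊥  +wl: 2
  step 5. node 4  ⊔preds=⊤  new=⊤  old=⊥  +wl: 
  step 6. node 5  ⊔preds=⊤  new=⊤  old=⊥  +wl: 4
  step 7. node 2  ⊔preds=⊤  new=⊤  old=+  +wl: 1,3
  step 8. node 4  ⊔preds=⊤  new=⊤  stable
  step 9. node 1  ⊔preds=⊤  new=⊤  stable
  step 10. node 3  ⊔preds=⊤  new=⊤  stable

Least fixpoint reached:
  node 0: 0
  node 1: ⊤
  node 2: ⊤
  node 3: ⊤
  node 4: ⊤
  node 5: ⊤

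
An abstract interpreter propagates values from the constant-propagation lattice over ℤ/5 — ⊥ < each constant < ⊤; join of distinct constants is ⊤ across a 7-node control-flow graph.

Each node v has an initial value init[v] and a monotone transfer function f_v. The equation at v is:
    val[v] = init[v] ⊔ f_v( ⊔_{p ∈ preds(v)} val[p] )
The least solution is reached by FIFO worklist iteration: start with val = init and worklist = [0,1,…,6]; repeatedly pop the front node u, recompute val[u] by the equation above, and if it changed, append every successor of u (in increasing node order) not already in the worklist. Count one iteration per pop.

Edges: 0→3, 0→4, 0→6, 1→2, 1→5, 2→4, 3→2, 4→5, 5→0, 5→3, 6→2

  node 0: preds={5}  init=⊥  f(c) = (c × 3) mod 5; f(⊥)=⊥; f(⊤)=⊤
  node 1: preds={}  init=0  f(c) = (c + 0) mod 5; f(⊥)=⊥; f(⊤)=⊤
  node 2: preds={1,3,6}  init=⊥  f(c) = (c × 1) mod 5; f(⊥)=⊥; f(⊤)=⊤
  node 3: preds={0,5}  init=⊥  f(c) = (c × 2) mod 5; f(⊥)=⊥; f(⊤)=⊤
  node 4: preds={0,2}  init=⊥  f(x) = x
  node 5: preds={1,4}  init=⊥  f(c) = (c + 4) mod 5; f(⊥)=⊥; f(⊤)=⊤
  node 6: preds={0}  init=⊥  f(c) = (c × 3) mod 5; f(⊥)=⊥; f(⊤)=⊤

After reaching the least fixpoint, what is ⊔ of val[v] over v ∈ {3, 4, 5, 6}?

Worklist (19 pops):
  #1 pop 0: in=⊥ → ⊥ (no change)
  #2 pop 1: in=⊥ → 0 (no change)
  #3 pop 2: in=0 → 0 (was ⊥); enqueue []
  #4 pop 3: in=⊥ → ⊥ (no change)
  #5 pop 4: in=0 → 0 (was ⊥); enqueue []
  #6 pop 5: in=0 → 4 (was ⊥); enqueue [0,3]
  #7 pop 6: in=⊥ → ⊥ (no change)
  #8 pop 0: in=4 → 2 (was ⊥); enqueue [4,6]
  #9 pop 3: in=⊤ → ⊤ (was ⊥); enqueue [2]
  #10 pop 4: in=⊤ → ⊤ (was 0); enqueue [5]
  #11 pop 6: in=2 → 1 (was ⊥); enqueue []
  #12 pop 2: in=⊤ → ⊤ (was 0); enqueue [4]
  #13 pop 5: in=⊤ → ⊤ (was 4); enqueue [0,3]
  #14 pop 4: in=⊤ → ⊤ (no change)
  #15 pop 0: in=⊤ → ⊤ (was 2); enqueue [4,6]
  #16 pop 3: in=⊤ → ⊤ (no change)
  #17 pop 4: in=⊤ → ⊤ (no change)
  #18 pop 6: in=⊤ → ⊤ (was 1); enqueue [2]
  #19 pop 2: in=⊤ → ⊤ (no change)

Fixpoint:
  val[0] = ⊤
  val[1] = 0
  val[2] = ⊤
  val[3] = ⊤
  val[4] = ⊤
  val[5] = ⊤
  val[6] = ⊤

⊤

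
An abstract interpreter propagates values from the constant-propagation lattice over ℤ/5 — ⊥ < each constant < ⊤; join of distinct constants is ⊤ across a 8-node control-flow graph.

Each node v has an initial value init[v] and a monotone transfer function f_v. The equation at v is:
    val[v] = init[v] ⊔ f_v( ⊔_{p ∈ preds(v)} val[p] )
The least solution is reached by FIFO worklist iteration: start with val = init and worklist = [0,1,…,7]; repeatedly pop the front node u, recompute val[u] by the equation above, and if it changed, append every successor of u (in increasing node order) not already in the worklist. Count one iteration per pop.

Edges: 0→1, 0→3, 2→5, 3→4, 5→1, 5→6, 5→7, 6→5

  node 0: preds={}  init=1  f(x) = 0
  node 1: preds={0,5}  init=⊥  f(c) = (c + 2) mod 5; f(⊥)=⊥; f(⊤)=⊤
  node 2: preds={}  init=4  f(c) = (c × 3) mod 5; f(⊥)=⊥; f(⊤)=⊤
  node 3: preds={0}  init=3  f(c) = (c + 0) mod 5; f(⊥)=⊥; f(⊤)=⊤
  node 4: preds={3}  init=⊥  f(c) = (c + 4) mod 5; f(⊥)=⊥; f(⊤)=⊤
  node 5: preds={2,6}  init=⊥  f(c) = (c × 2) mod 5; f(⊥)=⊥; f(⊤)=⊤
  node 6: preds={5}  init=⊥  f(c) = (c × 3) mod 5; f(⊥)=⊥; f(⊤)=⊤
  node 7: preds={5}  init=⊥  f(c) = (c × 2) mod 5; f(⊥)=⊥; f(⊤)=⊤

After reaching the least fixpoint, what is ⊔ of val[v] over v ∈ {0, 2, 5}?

⊤

Iteration log — 10 steps:
  step 1. node 0  ⊔preds=⊥  new=⊤  old=1  +wl: 
  step 2. node 1  ⊔preds=⊤  new=⊤  old=⊥  +wl: 
  step 3. node 2  ⊔preds=⊥  new=4  stable
  step 4. node 3  ⊔preds=⊤  new=⊤  old=3  +wl: 
  step 5. node 4  ⊔preds=⊤  new=⊤  old=⊥  +wl: 
  step 6. node 5  ⊔preds=4  new=3  old=⊥  +wl: 1
  step 7. node 6  ⊔preds=3  new=4  old=⊥  +wl: 5
  step 8. node 7  ⊔preds=3  new=1  old=⊥  +wl: 
  step 9. node 1  ⊔preds=⊤  new=⊤  stable
  step 10. node 5  ⊔preds=4  new=3  stable

Least fixpoint reached:
  node 0: ⊤
  node 1: ⊤
  node 2: 4
  node 3: ⊤
  node 4: ⊤
  node 5: 3
  node 6: 4
  node 7: 1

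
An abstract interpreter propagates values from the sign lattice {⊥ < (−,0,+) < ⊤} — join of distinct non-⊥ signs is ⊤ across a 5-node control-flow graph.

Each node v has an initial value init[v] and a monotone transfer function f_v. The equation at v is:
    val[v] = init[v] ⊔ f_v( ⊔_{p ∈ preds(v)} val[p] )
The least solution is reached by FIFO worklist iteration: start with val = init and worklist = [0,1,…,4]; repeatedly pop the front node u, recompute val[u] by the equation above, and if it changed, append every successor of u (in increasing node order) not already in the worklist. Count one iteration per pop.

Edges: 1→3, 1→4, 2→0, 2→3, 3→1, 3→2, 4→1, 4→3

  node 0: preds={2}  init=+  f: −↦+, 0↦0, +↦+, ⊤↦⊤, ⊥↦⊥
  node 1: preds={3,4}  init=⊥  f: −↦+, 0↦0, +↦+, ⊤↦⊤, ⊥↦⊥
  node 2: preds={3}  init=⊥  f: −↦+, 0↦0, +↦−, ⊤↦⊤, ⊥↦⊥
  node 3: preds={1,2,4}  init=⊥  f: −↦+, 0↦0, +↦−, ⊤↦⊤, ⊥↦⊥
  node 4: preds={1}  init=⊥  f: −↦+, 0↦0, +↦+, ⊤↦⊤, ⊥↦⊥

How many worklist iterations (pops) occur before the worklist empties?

Iteration log — 5 steps:
  step 1. node 0  ⊔preds=⊥  new=+  stable
  step 2. node 1  ⊔preds=⊥  new=⊥  stable
  step 3. node 2  ⊔preds=⊥  new=⊥  stable
  step 4. node 3  ⊔preds=⊥  new=⊥  stable
  step 5. node 4  ⊔preds=⊥  new=⊥  stable

Least fixpoint reached:
  node 0: +
  node 1: ⊥
  node 2: ⊥
  node 3: ⊥
  node 4: ⊥

5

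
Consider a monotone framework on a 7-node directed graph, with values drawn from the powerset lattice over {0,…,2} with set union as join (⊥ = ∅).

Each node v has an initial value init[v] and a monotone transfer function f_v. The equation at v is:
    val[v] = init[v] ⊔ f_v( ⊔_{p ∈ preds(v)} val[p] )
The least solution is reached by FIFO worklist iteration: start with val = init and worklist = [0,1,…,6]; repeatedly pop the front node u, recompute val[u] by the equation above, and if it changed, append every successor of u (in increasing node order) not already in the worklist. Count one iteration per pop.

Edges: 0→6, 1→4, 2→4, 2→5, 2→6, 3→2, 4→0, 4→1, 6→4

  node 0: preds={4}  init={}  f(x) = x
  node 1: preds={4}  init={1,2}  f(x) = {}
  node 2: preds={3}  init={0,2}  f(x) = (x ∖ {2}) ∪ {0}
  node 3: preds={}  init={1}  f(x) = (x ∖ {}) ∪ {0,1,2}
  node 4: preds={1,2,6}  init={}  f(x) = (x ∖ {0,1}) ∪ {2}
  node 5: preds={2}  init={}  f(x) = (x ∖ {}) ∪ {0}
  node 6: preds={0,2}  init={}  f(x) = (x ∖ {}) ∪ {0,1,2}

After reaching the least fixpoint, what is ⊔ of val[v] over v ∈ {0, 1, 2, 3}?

{0,1,2}

Worklist (12 pops):
  #1 pop 0: in={} → {} (no change)
  #2 pop 1: in={} → {1,2} (no change)
  #3 pop 2: in={1} → {0,1,2} (was {0,2}); enqueue []
  #4 pop 3: in={} → {0,1,2} (was {1}); enqueue [2]
  #5 pop 4: in={0,1,2} → {2} (was {}); enqueue [0,1]
  #6 pop 5: in={0,1,2} → {0,1,2} (was {}); enqueue []
  #7 pop 6: in={0,1,2} → {0,1,2} (was {}); enqueue [4]
  #8 pop 2: in={0,1,2} → {0,1,2} (no change)
  #9 pop 0: in={2} → {2} (was {}); enqueue [6]
  #10 pop 1: in={2} → {1,2} (no change)
  #11 pop 4: in={0,1,2} → {2} (no change)
  #12 pop 6: in={0,1,2} → {0,1,2} (no change)

Fixpoint:
  val[0] = {2}
  val[1] = {1,2}
  val[2] = {0,1,2}
  val[3] = {0,1,2}
  val[4] = {2}
  val[5] = {0,1,2}
  val[6] = {0,1,2}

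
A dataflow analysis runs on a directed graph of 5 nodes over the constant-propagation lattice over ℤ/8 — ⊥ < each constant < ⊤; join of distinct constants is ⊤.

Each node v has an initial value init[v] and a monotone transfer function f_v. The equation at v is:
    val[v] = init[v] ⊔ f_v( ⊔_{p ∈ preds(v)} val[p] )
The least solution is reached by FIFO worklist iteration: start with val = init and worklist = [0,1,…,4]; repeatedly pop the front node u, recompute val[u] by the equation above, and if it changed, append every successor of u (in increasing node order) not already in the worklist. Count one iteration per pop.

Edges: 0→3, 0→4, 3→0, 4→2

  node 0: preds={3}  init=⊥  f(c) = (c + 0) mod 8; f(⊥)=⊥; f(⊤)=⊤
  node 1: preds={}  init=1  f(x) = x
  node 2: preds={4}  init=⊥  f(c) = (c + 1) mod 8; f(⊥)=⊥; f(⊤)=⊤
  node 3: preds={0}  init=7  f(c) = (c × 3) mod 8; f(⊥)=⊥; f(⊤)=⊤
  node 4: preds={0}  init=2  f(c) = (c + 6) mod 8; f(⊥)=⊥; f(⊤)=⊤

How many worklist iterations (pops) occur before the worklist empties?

Worklist (9 pops):
  #1 pop 0: in=7 → 7 (was ⊥); enqueue []
  #2 pop 1: in=⊥ → 1 (no change)
  #3 pop 2: in=2 → 3 (was ⊥); enqueue []
  #4 pop 3: in=7 → ⊤ (was 7); enqueue [0]
  #5 pop 4: in=7 → ⊤ (was 2); enqueue [2]
  #6 pop 0: in=⊤ → ⊤ (was 7); enqueue [3,4]
  #7 pop 2: in=⊤ → ⊤ (was 3); enqueue []
  #8 pop 3: in=⊤ → ⊤ (no change)
  #9 pop 4: in=⊤ → ⊤ (no change)

Fixpoint:
  val[0] = ⊤
  val[1] = 1
  val[2] = ⊤
  val[3] = ⊤
  val[4] = ⊤

9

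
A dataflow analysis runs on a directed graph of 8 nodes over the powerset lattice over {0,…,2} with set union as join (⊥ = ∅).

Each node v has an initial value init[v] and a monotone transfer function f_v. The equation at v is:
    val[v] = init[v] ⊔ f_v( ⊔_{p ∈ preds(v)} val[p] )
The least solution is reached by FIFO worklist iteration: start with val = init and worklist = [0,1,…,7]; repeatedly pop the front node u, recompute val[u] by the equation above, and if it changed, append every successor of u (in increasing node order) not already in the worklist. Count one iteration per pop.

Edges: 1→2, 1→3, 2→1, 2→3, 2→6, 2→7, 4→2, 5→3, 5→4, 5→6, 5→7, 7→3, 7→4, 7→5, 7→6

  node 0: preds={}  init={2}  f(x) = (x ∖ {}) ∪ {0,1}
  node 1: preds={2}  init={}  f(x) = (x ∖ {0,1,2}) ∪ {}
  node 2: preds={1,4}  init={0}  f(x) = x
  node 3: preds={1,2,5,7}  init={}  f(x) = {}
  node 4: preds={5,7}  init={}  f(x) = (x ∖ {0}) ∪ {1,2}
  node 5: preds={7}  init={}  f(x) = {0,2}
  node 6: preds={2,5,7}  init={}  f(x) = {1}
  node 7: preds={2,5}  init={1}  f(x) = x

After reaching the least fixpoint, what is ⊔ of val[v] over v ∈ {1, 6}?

{1}

Worklist (15 pops):
  #1 pop 0: in={} → {0,1,2} (was {2}); enqueue []
  #2 pop 1: in={0} → {} (no change)
  #3 pop 2: in={} → {0} (no change)
  #4 pop 3: in={0,1} → {} (no change)
  #5 pop 4: in={1} → {1,2} (was {}); enqueue [2]
  #6 pop 5: in={1} → {0,2} (was {}); enqueue [3,4]
  #7 pop 6: in={0,1,2} → {1} (was {}); enqueue []
  #8 pop 7: in={0,2} → {0,1,2} (was {1}); enqueue [5,6]
  #9 pop 2: in={1,2} → {0,1,2} (was {0}); enqueue [1,7]
  #10 pop 3: in={0,1,2} → {} (no change)
  #11 pop 4: in={0,1,2} → {1,2} (no change)
  #12 pop 5: in={0,1,2} → {0,2} (no change)
  #13 pop 6: in={0,1,2} → {1} (no change)
  #14 pop 1: in={0,1,2} → {} (no change)
  #15 pop 7: in={0,1,2} → {0,1,2} (no change)

Fixpoint:
  val[0] = {0,1,2}
  val[1] = {}
  val[2] = {0,1,2}
  val[3] = {}
  val[4] = {1,2}
  val[5] = {0,2}
  val[6] = {1}
  val[7] = {0,1,2}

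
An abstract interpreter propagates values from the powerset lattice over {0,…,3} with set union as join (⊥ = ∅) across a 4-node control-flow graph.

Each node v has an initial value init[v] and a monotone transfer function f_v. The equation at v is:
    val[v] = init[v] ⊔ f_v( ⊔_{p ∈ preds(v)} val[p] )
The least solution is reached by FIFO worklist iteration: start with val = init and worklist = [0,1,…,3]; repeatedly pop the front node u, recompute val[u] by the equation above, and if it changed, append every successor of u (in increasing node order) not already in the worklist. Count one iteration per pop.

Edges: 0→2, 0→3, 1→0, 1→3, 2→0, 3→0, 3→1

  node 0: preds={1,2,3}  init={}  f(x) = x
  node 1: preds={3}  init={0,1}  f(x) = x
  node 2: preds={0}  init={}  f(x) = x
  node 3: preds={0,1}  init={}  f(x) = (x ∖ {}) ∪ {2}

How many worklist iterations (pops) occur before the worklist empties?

Worklist (9 pops):
  #1 pop 0: in={0,1} → {0,1} (was {}); enqueue []
  #2 pop 1: in={} → {0,1} (no change)
  #3 pop 2: in={0,1} → {0,1} (was {}); enqueue [0]
  #4 pop 3: in={0,1} → {0,1,2} (was {}); enqueue [1]
  #5 pop 0: in={0,1,2} → {0,1,2} (was {0,1}); enqueue [2,3]
  #6 pop 1: in={0,1,2} → {0,1,2} (was {0,1}); enqueue [0]
  #7 pop 2: in={0,1,2} → {0,1,2} (was {0,1}); enqueue []
  #8 pop 3: in={0,1,2} → {0,1,2} (no change)
  #9 pop 0: in={0,1,2} → {0,1,2} (no change)

Fixpoint:
  val[0] = {0,1,2}
  val[1] = {0,1,2}
  val[2] = {0,1,2}
  val[3] = {0,1,2}

9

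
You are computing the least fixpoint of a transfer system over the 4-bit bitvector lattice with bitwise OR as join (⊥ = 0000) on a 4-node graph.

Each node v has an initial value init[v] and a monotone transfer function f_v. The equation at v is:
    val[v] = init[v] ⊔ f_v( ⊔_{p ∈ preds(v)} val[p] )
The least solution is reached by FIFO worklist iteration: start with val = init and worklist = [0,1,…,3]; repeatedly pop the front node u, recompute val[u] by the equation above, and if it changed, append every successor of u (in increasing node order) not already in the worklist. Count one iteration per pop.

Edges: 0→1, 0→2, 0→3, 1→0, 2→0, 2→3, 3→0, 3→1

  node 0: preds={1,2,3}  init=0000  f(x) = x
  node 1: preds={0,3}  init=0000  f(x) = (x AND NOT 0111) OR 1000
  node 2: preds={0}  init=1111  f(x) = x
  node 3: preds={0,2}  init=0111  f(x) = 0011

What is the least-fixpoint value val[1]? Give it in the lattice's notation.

1000

Iteration log — 5 steps:
  step 1. node 0  ⊔preds=1111  new=1111  old=0000  +wl: 
  step 2. node 1  ⊔preds=1111  new=1000  old=0000  +wl: 0
  step 3. node 2  ⊔preds=1111  new=1111  stable
  step 4. node 3  ⊔preds=1111  new=0111  stable
  step 5. node 0  ⊔preds=1111  new=1111  stable

Least fixpoint reached:
  node 0: 1111
  node 1: 1000
  node 2: 1111
  node 3: 0111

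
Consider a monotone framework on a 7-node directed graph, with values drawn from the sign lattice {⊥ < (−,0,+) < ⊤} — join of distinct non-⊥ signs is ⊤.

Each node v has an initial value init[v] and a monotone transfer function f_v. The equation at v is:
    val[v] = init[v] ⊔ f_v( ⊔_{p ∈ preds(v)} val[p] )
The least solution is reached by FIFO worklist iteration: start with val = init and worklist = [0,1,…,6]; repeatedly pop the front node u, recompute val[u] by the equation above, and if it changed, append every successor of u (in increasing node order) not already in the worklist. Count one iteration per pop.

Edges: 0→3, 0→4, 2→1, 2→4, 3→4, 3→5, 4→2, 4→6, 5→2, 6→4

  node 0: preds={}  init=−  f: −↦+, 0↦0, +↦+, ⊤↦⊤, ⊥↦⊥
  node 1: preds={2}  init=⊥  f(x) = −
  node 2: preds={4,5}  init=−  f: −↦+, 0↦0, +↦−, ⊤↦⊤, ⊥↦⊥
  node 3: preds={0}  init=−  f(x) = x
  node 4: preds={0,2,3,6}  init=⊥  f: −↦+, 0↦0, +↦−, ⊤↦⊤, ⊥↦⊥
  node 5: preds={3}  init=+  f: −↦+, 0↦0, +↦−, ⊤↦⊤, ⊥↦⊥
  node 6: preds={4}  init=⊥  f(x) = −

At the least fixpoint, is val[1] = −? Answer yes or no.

yes

Trace (9 dequeues):
  [1] u=0 | in ⊥ | out − | ==
  [2] u=1 | in − | out − | prev ⊥ | push {}
  [3] u=2 | in + | out − | ==
  [4] u=3 | in − | out − | ==
  [5] u=4 | in − | out + | prev ⊥ | push {2}
  [6] u=5 | in − | out + | ==
  [7] u=6 | in + | out − | prev ⊥ | push {4}
  [8] u=2 | in + | out − | ==
  [9] u=4 | in − | out + | ==

Converged values:
  [0] −
  [1] −
  [2] −
  [3] −
  [4] +
  [5] +
  [6] −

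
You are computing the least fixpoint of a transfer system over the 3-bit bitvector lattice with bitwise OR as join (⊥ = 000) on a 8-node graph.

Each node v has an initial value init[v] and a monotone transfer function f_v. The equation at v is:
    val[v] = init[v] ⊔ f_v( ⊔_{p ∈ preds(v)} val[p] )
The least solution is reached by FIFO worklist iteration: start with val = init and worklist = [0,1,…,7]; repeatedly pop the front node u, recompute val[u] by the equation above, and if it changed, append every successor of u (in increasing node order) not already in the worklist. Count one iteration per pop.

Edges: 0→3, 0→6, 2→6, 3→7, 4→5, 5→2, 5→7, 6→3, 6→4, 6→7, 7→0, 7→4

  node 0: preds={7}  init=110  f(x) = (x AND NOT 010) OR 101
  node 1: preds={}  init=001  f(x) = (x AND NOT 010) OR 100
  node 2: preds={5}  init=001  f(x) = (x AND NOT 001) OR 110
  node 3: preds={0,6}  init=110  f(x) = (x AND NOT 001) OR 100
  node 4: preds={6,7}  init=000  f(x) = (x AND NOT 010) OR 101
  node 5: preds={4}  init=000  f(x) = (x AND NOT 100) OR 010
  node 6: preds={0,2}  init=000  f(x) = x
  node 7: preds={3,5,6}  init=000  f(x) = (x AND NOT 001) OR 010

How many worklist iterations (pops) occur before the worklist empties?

Worklist (12 pops):
  #1 pop 0: in=000 → 111 (was 110); enqueue []
  #2 pop 1: in=000 → 101 (was 001); enqueue []
  #3 pop 2: in=000 → 111 (was 001); enqueue []
  #4 pop 3: in=111 → 110 (no change)
  #5 pop 4: in=000 → 101 (was 000); enqueue []
  #6 pop 5: in=101 → 011 (was 000); enqueue [2]
  #7 pop 6: in=111 → 111 (was 000); enqueue [3,4]
  #8 pop 7: in=111 → 110 (was 000); enqueue [0]
  #9 pop 2: in=011 → 111 (no change)
  #10 pop 3: in=111 → 110 (no change)
  #11 pop 4: in=111 → 101 (no change)
  #12 pop 0: in=110 → 111 (no change)

Fixpoint:
  val[0] = 111
  val[1] = 101
  val[2] = 111
  val[3] = 110
  val[4] = 101
  val[5] = 011
  val[6] = 111
  val[7] = 110

12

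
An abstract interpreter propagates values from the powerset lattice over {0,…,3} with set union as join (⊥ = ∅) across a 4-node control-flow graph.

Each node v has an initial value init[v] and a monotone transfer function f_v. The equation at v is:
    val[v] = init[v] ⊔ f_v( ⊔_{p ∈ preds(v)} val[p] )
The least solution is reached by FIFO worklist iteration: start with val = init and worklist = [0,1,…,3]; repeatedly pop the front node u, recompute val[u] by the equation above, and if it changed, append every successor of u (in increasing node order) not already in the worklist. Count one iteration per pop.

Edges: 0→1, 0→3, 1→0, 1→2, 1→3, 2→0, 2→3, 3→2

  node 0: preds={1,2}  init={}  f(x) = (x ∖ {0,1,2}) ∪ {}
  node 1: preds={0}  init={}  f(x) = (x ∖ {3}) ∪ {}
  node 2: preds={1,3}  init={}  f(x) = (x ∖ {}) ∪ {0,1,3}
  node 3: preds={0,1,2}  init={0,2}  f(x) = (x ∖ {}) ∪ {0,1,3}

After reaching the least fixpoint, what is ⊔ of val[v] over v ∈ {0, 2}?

{0,1,2,3}

Worklist (8 pops):
  #1 pop 0: in={} → {} (no change)
  #2 pop 1: in={} → {} (no change)
  #3 pop 2: in={0,2} → {0,1,2,3} (was {}); enqueue [0]
  #4 pop 3: in={0,1,2,3} → {0,1,2,3} (was {0,2}); enqueue [2]
  #5 pop 0: in={0,1,2,3} → {3} (was {}); enqueue [1,3]
  #6 pop 2: in={0,1,2,3} → {0,1,2,3} (no change)
  #7 pop 1: in={3} → {} (no change)
  #8 pop 3: in={0,1,2,3} → {0,1,2,3} (no change)

Fixpoint:
  val[0] = {3}
  val[1] = {}
  val[2] = {0,1,2,3}
  val[3] = {0,1,2,3}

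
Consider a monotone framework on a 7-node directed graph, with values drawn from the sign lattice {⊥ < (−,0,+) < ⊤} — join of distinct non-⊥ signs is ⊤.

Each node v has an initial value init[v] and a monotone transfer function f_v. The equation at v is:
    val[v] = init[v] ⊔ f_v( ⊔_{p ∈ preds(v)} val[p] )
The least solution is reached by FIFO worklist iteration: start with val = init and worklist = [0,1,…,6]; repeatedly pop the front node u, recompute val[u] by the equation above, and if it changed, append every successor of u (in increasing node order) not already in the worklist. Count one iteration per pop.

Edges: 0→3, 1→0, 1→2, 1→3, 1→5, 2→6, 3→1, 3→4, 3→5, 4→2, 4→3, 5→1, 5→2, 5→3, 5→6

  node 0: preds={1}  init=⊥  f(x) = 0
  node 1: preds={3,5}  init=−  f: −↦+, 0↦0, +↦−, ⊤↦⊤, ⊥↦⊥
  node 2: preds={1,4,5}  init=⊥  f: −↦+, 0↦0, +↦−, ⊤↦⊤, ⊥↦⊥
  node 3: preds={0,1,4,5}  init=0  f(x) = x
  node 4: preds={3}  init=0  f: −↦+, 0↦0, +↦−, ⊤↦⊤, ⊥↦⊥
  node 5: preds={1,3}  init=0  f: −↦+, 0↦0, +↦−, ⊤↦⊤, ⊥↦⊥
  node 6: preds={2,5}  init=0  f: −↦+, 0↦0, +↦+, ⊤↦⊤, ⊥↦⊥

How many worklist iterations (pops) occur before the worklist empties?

Worklist (11 pops):
  #1 pop 0: in=− → 0 (was ⊥); enqueue []
  #2 pop 1: in=0 → ⊤ (was −); enqueue [0]
  #3 pop 2: in=⊤ → ⊤ (was ⊥); enqueue []
  #4 pop 3: in=⊤ → ⊤ (was 0); enqueue [1]
  #5 pop 4: in=⊤ → ⊤ (was 0); enqueue [2,3]
  #6 pop 5: in=⊤ → ⊤ (was 0); enqueue []
  #7 pop 6: in=⊤ → ⊤ (was 0); enqueue []
  #8 pop 0: in=⊤ → 0 (no change)
  #9 pop 1: in=⊤ → ⊤ (no change)
  #10 pop 2: in=⊤ → ⊤ (no change)
  #11 pop 3: in=⊤ → ⊤ (no change)

Fixpoint:
  val[0] = 0
  val[1] = ⊤
  val[2] = ⊤
  val[3] = ⊤
  val[4] = ⊤
  val[5] = ⊤
  val[6] = ⊤

11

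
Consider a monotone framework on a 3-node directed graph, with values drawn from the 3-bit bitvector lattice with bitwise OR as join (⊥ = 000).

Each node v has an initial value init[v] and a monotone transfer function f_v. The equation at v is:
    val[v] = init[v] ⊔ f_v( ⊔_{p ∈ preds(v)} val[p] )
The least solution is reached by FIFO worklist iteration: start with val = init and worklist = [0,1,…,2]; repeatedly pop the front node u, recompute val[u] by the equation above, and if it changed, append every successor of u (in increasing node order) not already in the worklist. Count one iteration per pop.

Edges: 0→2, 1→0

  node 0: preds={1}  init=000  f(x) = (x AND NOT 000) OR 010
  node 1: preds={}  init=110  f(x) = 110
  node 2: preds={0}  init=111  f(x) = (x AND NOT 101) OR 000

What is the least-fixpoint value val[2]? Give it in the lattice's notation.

Iteration log — 3 steps:
  step 1. node 0  ⊔preds=110  new=110  old=000  +wl: 
  step 2. node 1  ⊔preds=000  new=110  stable
  step 3. node 2  ⊔preds=110  new=111  stable

Least fixpoint reached:
  node 0: 110
  node 1: 110
  node 2: 111

111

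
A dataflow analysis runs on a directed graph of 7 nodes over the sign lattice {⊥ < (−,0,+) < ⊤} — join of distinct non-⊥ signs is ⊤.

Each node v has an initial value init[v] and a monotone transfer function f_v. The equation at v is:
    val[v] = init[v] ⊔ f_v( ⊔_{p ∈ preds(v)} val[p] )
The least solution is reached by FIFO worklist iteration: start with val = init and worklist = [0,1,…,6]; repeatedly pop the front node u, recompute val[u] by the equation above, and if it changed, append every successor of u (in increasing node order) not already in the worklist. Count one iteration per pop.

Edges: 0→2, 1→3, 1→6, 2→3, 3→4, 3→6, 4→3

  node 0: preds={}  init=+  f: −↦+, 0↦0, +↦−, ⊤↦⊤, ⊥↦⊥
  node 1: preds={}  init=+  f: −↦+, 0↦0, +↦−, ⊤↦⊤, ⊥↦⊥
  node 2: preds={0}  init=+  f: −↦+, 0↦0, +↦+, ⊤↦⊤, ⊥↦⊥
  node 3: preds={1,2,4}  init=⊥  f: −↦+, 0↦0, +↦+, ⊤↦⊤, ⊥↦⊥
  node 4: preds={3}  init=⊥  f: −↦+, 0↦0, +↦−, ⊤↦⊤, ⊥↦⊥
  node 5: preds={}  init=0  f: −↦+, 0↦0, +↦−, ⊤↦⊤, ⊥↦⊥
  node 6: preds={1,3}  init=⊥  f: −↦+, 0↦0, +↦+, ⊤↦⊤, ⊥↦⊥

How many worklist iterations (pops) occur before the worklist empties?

11

Trace (11 dequeues):
  [1] u=0 | in ⊥ | out + | ==
  [2] u=1 | in ⊥ | out + | ==
  [3] u=2 | in + | out + | ==
  [4] u=3 | in + | out + | prev ⊥ | push {}
  [5] u=4 | in + | out − | prev ⊥ | push {3}
  [6] u=5 | in ⊥ | out 0 | ==
  [7] u=6 | in + | out + | prev ⊥ | push {}
  [8] u=3 | in ⊤ | out ⊤ | prev + | push {4,6}
  [9] u=4 | in ⊤ | out ⊤ | prev − | push {3}
  [10] u=6 | in ⊤ | out ⊤ | prev + | push {}
  [11] u=3 | in ⊤ | out ⊤ | ==

Converged values:
  [0] +
  [1] +
  [2] +
  [3] ⊤
  [4] ⊤
  [5] 0
  [6] ⊤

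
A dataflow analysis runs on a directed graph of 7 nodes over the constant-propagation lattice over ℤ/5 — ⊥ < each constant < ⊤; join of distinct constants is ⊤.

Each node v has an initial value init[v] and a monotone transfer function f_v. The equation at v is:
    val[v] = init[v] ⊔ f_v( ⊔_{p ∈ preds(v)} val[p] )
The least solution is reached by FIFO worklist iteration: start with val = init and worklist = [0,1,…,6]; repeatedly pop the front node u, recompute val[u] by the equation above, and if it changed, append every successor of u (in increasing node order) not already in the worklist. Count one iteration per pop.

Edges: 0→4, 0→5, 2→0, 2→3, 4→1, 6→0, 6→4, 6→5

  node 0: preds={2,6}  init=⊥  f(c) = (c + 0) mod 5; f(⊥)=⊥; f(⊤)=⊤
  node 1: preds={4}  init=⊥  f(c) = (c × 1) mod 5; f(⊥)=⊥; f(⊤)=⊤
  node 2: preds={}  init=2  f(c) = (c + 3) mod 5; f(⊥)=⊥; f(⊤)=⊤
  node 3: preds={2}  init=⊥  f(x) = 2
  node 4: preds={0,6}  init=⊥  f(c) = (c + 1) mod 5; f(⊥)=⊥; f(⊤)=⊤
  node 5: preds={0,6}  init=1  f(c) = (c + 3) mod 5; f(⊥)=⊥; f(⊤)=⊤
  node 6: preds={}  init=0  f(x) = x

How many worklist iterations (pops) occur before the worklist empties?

8

Trace (8 dequeues):
  [1] u=0 | in ⊤ | out ⊤ | prev ⊥ | push {}
  [2] u=1 | in ⊥ | out ⊥ | ==
  [3] u=2 | in ⊥ | out 2 | ==
  [4] u=3 | in 2 | out 2 | prev ⊥ | push {}
  [5] u=4 | in ⊤ | out ⊤ | prev ⊥ | push {1}
  [6] u=5 | in ⊤ | out ⊤ | prev 1 | push {}
  [7] u=6 | in ⊥ | out 0 | ==
  [8] u=1 | in ⊤ | out ⊤ | prev ⊥ | push {}

Converged values:
  [0] ⊤
  [1] ⊤
  [2] 2
  [3] 2
  [4] ⊤
  [5] ⊤
  [6] 0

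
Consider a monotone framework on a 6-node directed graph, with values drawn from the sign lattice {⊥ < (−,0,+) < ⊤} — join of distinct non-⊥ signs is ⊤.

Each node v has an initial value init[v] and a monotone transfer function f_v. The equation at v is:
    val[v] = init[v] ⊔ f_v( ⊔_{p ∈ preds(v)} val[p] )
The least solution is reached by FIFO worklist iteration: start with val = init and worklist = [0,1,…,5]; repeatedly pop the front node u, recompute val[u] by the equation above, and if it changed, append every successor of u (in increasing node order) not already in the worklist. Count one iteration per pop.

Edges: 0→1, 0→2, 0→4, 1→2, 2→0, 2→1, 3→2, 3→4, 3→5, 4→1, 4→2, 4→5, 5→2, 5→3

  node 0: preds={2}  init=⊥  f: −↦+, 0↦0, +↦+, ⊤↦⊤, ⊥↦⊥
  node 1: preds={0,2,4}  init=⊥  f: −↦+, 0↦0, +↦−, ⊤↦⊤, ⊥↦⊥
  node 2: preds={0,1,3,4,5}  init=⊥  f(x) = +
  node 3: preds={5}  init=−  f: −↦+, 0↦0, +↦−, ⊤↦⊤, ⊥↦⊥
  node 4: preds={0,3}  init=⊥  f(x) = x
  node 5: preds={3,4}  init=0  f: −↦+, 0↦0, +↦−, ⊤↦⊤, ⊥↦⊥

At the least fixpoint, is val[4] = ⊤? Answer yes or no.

Worklist (11 pops):
  #1 pop 0: in=⊥ → ⊥ (no change)
  #2 pop 1: in=⊥ → ⊥ (no change)
  #3 pop 2: in=⊤ → + (was ⊥); enqueue [0,1]
  #4 pop 3: in=0 → ⊤ (was −); enqueue [2]
  #5 pop 4: in=⊤ → ⊤ (was ⊥); enqueue []
  #6 pop 5: in=⊤ → ⊤ (was 0); enqueue [3]
  #7 pop 0: in=+ → + (was ⊥); enqueue [4]
  #8 pop 1: in=⊤ → ⊤ (was ⊥); enqueue []
  #9 pop 2: in=⊤ → + (no change)
  #10 pop 3: in=⊤ → ⊤ (no change)
  #11 pop 4: in=⊤ → ⊤ (no change)

Fixpoint:
  val[0] = +
  val[1] = ⊤
  val[2] = +
  val[3] = ⊤
  val[4] = ⊤
  val[5] = ⊤

yes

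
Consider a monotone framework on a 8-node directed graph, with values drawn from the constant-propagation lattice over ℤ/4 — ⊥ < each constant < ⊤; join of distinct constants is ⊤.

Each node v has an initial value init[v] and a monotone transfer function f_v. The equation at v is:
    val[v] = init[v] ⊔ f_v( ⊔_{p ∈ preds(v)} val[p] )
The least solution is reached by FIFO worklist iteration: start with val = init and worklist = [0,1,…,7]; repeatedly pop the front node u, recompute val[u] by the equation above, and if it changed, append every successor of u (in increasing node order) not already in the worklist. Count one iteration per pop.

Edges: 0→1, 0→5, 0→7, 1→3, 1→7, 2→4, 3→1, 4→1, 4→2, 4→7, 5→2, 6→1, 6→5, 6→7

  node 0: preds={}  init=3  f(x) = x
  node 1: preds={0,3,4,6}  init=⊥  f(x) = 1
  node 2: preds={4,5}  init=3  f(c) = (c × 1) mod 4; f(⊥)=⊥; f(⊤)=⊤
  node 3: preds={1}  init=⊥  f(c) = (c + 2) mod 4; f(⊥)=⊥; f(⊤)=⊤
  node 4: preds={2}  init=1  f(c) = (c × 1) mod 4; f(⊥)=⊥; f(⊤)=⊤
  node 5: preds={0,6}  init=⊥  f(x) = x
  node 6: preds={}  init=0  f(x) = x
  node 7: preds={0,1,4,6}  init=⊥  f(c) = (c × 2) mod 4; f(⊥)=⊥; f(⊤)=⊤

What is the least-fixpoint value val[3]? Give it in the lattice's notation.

Trace (10 dequeues):
  [1] u=0 | in ⊥ | out 3 | ==
  [2] u=1 | in ⊤ | out 1 | prev ⊥ | push {}
  [3] u=2 | in 1 | out ⊤ | prev 3 | push {}
  [4] u=3 | in 1 | out 3 | prev ⊥ | push {1}
  [5] u=4 | in ⊤ | out ⊤ | prev 1 | push {2}
  [6] u=5 | in ⊤ | out ⊤ | prev ⊥ | push {}
  [7] u=6 | in ⊥ | out 0 | ==
  [8] u=7 | in ⊤ | out ⊤ | prev ⊥ | push {}
  [9] u=1 | in ⊤ | out 1 | ==
  [10] u=2 | in ⊤ | out ⊤ | ==

Converged values:
  [0] 3
  [1] 1
  [2] ⊤
  [3] 3
  [4] ⊤
  [5] ⊤
  [6] 0
  [7] ⊤

3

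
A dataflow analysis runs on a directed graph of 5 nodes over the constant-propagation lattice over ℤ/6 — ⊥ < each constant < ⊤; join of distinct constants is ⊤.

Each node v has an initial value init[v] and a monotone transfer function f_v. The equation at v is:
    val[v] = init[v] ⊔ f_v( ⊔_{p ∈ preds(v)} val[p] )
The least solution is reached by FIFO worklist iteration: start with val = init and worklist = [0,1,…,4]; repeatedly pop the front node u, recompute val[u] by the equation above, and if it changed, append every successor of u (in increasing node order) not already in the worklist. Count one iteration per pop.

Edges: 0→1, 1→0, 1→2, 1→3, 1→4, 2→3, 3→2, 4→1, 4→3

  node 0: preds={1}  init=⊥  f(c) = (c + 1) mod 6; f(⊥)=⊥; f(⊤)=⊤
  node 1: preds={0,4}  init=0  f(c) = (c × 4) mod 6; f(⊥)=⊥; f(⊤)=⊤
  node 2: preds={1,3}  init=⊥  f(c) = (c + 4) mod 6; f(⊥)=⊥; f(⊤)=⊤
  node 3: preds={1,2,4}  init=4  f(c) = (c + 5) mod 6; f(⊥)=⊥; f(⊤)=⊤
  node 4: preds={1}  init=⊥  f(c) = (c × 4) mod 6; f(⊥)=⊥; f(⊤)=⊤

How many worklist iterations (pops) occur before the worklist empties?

9

Trace (9 dequeues):
  [1] u=0 | in 0 | out 1 | prev ⊥ | push {}
  [2] u=1 | in 1 | out ⊤ | prev 0 | push {0}
  [3] u=2 | in ⊤ | out ⊤ | prev ⊥ | push {}
  [4] u=3 | in ⊤ | out ⊤ | prev 4 | push {2}
  [5] u=4 | in ⊤ | out ⊤ | prev ⊥ | push {1,3}
  [6] u=0 | in ⊤ | out ⊤ | prev 1 | push {}
  [7] u=2 | in ⊤ | out ⊤ | ==
  [8] u=1 | in ⊤ | out ⊤ | ==
  [9] u=3 | in ⊤ | out ⊤ | ==

Converged values:
  [0] ⊤
  [1] ⊤
  [2] ⊤
  [3] ⊤
  [4] ⊤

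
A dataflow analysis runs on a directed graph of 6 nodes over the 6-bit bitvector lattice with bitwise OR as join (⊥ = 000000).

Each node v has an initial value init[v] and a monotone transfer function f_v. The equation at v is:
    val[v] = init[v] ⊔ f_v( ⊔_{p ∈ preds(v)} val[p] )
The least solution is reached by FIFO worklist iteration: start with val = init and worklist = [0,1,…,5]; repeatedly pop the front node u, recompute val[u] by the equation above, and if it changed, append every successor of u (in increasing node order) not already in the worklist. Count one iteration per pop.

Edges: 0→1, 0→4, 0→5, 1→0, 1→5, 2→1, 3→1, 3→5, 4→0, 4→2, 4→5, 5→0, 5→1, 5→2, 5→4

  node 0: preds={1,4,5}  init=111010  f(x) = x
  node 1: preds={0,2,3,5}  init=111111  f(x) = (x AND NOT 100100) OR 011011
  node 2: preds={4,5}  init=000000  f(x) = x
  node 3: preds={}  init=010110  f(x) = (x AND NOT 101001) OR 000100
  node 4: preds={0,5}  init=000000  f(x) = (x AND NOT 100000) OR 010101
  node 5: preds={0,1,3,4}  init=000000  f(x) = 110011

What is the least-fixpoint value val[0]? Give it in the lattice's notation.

Trace (10 dequeues):
  [1] u=0 | in 111111 | out 111111 | prev 111010 | push {}
  [2] u=1 | in 111111 | out 111111 | ==
  [3] u=2 | in 000000 | out 000000 | ==
  [4] u=3 | in 000000 | out 010110 | ==
  [5] u=4 | in 111111 | out 011111 | prev 000000 | push {0,2}
  [6] u=5 | in 111111 | out 110011 | prev 000000 | push {1,4}
  [7] u=0 | in 111111 | out 111111 | ==
  [8] u=2 | in 111111 | out 111111 | prev 000000 | push {}
  [9] u=1 | in 111111 | out 111111 | ==
  [10] u=4 | in 111111 | out 011111 | ==

Converged values:
  [0] 111111
  [1] 111111
  [2] 111111
  [3] 010110
  [4] 011111
  [5] 110011

111111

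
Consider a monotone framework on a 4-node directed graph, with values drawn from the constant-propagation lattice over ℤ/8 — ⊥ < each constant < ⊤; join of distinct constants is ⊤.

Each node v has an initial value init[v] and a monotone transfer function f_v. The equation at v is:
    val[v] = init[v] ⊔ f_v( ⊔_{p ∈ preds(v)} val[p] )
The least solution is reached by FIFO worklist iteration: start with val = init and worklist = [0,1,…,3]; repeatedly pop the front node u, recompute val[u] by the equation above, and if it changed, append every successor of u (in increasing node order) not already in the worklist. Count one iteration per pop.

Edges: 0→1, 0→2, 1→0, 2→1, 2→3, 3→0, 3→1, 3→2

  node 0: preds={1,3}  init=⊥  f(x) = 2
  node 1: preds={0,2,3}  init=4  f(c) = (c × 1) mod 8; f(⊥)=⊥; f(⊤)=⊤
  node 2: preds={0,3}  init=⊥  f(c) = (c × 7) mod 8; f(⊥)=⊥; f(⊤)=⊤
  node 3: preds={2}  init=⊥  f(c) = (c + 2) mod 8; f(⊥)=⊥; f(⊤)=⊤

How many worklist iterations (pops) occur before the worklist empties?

12

Iteration log — 12 steps:
  step 1. node 0  ⊔preds=4  new=2  old=⊥  +wl: 
  step 2. node 1  ⊔preds=2  new=⊤  old=4  +wl: 0
  step 3. node 2  ⊔preds=2  new=6  old=⊥  +wl: 1
  step 4. node 3  ⊔preds=6  new=0  old=⊥  +wl: 2
  step 5. node 0  ⊔preds=⊤  new=2  stable
  step 6. node 1  ⊔preds=⊤  new=⊤  stable
  step 7. node 2  ⊔preds=⊤  new=⊤  old=6  +wl: 1,3
  step 8. node 1  ⊔preds=⊤  new=⊤  stable
  step 9. node 3  ⊔preds=⊤  new=⊤  old=0  +wl: 0,1,2
  step 10. node 0  ⊔preds=⊤  new=2  stable
  step 11. node 1  ⊔preds=⊤  new=⊤  stable
  step 12. node 2  ⊔preds=⊤  new=⊤  stable

Least fixpoint reached:
  node 0: 2
  node 1: ⊤
  node 2: ⊤
  node 3: ⊤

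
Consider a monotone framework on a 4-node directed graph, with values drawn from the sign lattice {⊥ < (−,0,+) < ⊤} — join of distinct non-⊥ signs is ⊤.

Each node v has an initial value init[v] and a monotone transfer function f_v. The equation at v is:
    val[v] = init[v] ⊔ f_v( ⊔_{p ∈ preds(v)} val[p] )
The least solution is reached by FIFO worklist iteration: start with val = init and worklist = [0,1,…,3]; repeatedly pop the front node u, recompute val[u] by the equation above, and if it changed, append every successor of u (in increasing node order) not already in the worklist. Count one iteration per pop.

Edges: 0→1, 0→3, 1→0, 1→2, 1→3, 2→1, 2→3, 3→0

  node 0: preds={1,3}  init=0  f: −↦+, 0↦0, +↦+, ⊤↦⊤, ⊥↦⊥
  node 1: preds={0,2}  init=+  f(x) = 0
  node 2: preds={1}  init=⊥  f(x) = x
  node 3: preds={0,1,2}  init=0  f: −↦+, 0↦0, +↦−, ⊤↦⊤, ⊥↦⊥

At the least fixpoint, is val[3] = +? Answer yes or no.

Trace (6 dequeues):
  [1] u=0 | in ⊤ | out ⊤ | prev 0 | push {}
  [2] u=1 | in ⊤ | out ⊤ | prev + | push {0}
  [3] u=2 | in ⊤ | out ⊤ | prev ⊥ | push {1}
  [4] u=3 | in ⊤ | out ⊤ | prev 0 | push {}
  [5] u=0 | in ⊤ | out ⊤ | ==
  [6] u=1 | in ⊤ | out ⊤ | ==

Converged values:
  [0] ⊤
  [1] ⊤
  [2] ⊤
  [3] ⊤

no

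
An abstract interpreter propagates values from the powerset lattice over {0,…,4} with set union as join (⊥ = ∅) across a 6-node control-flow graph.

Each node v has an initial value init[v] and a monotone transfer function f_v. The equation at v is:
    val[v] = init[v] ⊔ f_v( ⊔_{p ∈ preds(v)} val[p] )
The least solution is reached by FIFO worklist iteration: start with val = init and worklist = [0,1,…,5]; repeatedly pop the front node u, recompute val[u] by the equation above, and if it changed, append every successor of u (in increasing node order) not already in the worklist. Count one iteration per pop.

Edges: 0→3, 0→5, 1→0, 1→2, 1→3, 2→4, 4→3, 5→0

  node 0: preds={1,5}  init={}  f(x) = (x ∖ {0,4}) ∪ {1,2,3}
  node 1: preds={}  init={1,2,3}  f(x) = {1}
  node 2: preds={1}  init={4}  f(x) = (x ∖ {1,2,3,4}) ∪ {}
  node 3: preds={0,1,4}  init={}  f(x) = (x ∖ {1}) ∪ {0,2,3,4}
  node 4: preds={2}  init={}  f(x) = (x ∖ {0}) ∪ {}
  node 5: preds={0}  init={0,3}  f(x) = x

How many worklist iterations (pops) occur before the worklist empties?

8

Worklist (8 pops):
  #1 pop 0: in={0,1,2,3} → {1,2,3} (was {}); enqueue []
  #2 pop 1: in={} → {1,2,3} (no change)
  #3 pop 2: in={1,2,3} → {4} (no change)
  #4 pop 3: in={1,2,3} → {0,2,3,4} (was {}); enqueue []
  #5 pop 4: in={4} → {4} (was {}); enqueue [3]
  #6 pop 5: in={1,2,3} → {0,1,2,3} (was {0,3}); enqueue [0]
  #7 pop 3: in={1,2,3,4} → {0,2,3,4} (no change)
  #8 pop 0: in={0,1,2,3} → {1,2,3} (no change)

Fixpoint:
  val[0] = {1,2,3}
  val[1] = {1,2,3}
  val[2] = {4}
  val[3] = {0,2,3,4}
  val[4] = {4}
  val[5] = {0,1,2,3}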